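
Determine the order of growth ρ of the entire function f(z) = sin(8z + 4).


sin(w) is a linear combination of e^{iw} and e^{−iw} (or e^w, e^{−w} in the hyperbolic case), so |sin(w)| ≤ e^{|w|}. With w = 8z + 4, |w| ≤ 8|z| + 4 = 8r + 4 on |z| = r, giving M(r) ≤ e^{8r + 4}, so ρ ≤ 1. On a suitable ray (z = it for sin/cos; z = t for sinh/cosh, t real → ∞), |sin(8z + 4)| grows like e^{8|t|}/2, so ρ ≥ 1. Hence ρ = 1.
Therefore ρ = 1.

Order ρ = 1.


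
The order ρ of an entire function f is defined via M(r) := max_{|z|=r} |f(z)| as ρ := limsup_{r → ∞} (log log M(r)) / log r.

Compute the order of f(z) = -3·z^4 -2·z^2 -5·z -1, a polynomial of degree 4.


|f(z)| ≤ Σ|c_k|·r^k = O(r^4) as r → ∞. Polynomial growth is O(e^{r^ε}) for every ε > 0 (since r^4/e^{r^ε} → 0), so ρ ≤ ε for all ε > 0, i.e. ρ = 0. Every nonconstant polynomial has order 0.
Therefore ρ = 0.

Order ρ = 0.


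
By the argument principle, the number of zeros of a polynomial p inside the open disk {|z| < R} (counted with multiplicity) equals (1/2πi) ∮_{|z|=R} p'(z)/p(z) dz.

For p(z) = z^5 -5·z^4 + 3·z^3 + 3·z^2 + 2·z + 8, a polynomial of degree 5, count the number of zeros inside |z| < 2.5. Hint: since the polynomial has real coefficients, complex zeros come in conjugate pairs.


The zeros of p are: (0 + 1i), (0 - 1i), 2, 4, -1.
Their magnitudes are: 1, 1, 2, 4, 1.
Zeros with |z| < R = 2.5: (0 + 1i), (0 - 1i), 2, -1.
Count = 4.
By the argument principle, (1/2πi) ∮_{|z|=R} p'(z)/p(z) dz equals exactly this count.

Number of zeros inside |z| < 2.5: 4.


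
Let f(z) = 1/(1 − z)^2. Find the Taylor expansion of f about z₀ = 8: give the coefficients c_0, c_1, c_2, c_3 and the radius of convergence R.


Let w = z − z₀, so z = z₀ + w.
Then 1 − z = 1 − (z₀ + w) = (1 − z₀) − w = -7 − w.
f(z) = 1/(-7 − w)^2 = (1/(-7)^2) · (1 − w/(-7))^{−2}.
By the binomial series (1−u)^{−2} = Σ_{n≥0} C(n+1, 1) u^n for |u|<1, with u = w/(-7):
  c_n = C(n+1, 1) / (-7)^(n+2).
  c_0 = 1/(-7)^2 = 1/49.
  c_1 = 2/(-7)^3 = -2/343.
  c_2 = 3/(-7)^4 = 3/2401.
  c_3 = 4/(-7)^5 = -4/16807.
The series is valid for |w/d| < 1, i.e. |z − z₀| < |d|.
Radius of convergence: R = |1 − z₀| = |-7| = 7 (distance from z₀ to the singularity z = 1).

c_0 = 1/49, c_1 = -2/343, c_2 = 3/2401, c_3 = -4/16807; R = 7.


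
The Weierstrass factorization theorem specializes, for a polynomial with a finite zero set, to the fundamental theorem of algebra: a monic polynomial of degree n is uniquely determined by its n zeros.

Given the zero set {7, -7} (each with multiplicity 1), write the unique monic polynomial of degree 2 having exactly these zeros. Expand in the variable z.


The polynomial is p(z) = ∏_{α ∈ S} (z − α), where S = {7, -7}.
Expanding the product yields: p(z) = z^2 -49.
The resulting polynomial has degree 2 and real coefficients as required.

p(z) = z^2 -49.


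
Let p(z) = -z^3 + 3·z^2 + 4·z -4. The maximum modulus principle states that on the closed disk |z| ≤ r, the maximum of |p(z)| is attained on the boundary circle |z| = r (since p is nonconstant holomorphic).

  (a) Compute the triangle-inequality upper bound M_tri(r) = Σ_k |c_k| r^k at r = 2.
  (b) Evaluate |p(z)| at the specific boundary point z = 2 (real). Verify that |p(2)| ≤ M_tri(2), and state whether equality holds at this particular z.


Coefficients: c_0 = -4, c_1 = 4, c_2 = 3, c_3 = -1. Radius r = 2.
Part (a). Triangle bound: M_tri(r) = Σ_k |c_k| r^k
  = |-4|·2^0 + |4|·2^1 + |3|·2^2 + |-1|·2^3
  = 4 + 8 + 12 + 8 = 32.
This bounds M(r) := max_{|z|=r} |p(z)| from above; equality holds iff all terms c_k z^k can be made to align in phase at a single z on |z|=r.
Part (b). At z = 2 (real, on the circle |z| = r):
  p(2) = (-4)·2^0 + (4)·2^1 + (3)·2^2 + (-1)·2^3 = 8.
  |p(2)| = 8.
Check: |p(2)| = 8 ≤ 32 = M_tri(2). ✓ Equality does not hold at z = 2 (the coefficients have mixed signs, so the terms do not all align in phase there).

M_tri(2) = 32; |p(2)| = 8; equality at z=2: no.


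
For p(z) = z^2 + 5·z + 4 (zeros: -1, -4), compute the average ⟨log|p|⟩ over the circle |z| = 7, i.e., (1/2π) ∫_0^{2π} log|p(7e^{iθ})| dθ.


Zeros: -4, -1; r = 7.
Inside |z| < r: -4, -1. Outside (|z| ≥ r): ∅.
p(0) = 4, so log|p(0)| = log(4) = 1.3863.
Apply Jensen: I(r) = log|p(0)| + Σ_k log(r/|z_k|), summed over zeros inside |z| < r.
  log(r/|z_k|) for z_k = -1: log(7/1) = 1.9459
  log(r/|z_k|) for z_k = -4: log(7/4) = 0.5596
Sum over inside zeros: 2.5055.
I(r) = log|p(0)| + (inside sum) = 1.3863 + 2.5055 = 3.8918.
Closed form (all zeros inside, monic): I(r) = n·log(r) = 2·log(7) = 3.8918. ✓

I(r) ≈ 3.8918.


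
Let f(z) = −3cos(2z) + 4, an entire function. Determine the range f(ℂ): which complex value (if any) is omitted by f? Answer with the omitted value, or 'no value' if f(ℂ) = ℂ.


Little Picard bounds the complement of f(ℂ) to at most one point.
cos is entire and surjective onto ℂ: for every w ∈ ℂ, cos(ζ) = w has a solution ζ ∈ ℂ (e.g., via the complex inverse arccos). With ζ = 2z this gives z = ζ/(2). Then -3·cos(2z) takes every value in -3·ℂ = ℂ, and adding 4 is a bijection of ℂ. So f is surjective and omits no value. (Note: only on the real line is cos bounded by [−1, 1].)

Omitted value: no value.


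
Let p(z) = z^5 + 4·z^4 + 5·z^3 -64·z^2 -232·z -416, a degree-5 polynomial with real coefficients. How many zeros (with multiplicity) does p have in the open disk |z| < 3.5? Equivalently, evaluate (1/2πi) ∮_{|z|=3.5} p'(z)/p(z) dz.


The zeros of p are: (-2 + 2i), (-2 - 2i), 4, (-2 + 3i), (-2 - 3i).
Their magnitudes are: 2.828, 2.828, 4, 3.606, 3.606.
Zeros with |z| < R = 3.5: (-2 + 2i), (-2 - 2i).
Count = 2.
By the argument principle, (1/2πi) ∮_{|z|=R} p'(z)/p(z) dz equals exactly this count.

Number of zeros inside |z| < 3.5: 2.


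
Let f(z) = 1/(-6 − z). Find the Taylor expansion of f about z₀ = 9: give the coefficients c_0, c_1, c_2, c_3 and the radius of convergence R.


Let w = z − z₀, so z = z₀ + w.
Then -6 − z = -6 − (z₀ + w) = (-6 − z₀) − w = -15 − w.
f(z) = 1/(-15 − w) = (1/(-15)) · 1/(1 − w/(-15)) = Σ_{n≥0} w^n / (-15)^(n+1).
So c_n = 1/(-15)^(n+1):
  c_0 = 1/(-15)^1 = -1/15.
  c_1 = 1/(-15)^2 = 1/225.
  c_2 = 1/(-15)^3 = -1/3375.
  c_3 = 1/(-15)^4 = 1/50625.
The series is valid for |w/d| < 1, i.e. |z − z₀| < |d|.
Radius of convergence: R = |-6 − z₀| = |-15| = 15 (distance from z₀ to the singularity z = -6).

c_0 = -1/15, c_1 = 1/225, c_2 = -1/3375, c_3 = 1/50625; R = 15.


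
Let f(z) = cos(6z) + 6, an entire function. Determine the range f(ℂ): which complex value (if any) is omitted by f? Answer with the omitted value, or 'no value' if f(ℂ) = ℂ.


Little Picard bounds the complement of f(ℂ) to at most one point.
cos is entire and surjective onto ℂ: for every w ∈ ℂ, cos(ζ) = w has a solution ζ ∈ ℂ (e.g., via the complex inverse arccos). With ζ = 6z this gives z = ζ/(6). Then 1·cos(6z) takes every value in 1·ℂ = ℂ, and adding 6 is a bijection of ℂ. So f is surjective and omits no value. (Note: only on the real line is cos bounded by [−1, 1].)

Omitted value: no value.


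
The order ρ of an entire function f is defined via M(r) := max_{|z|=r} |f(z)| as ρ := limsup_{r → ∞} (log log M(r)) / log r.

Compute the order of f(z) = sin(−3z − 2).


sin(w) is a linear combination of e^{iw} and e^{−iw} (or e^w, e^{−w} in the hyperbolic case), so |sin(w)| ≤ e^{|w|}. With w = −3z − 2, |w| ≤ 3|z| + 2 = 3r + 2 on |z| = r, giving M(r) ≤ e^{3r + 2}, so ρ ≤ 1. On a suitable ray (z = it for sin/cos; z = t for sinh/cosh, t real → ∞), |sin(−3z − 2)| grows like e^{3|t|}/2, so ρ ≥ 1. Hence ρ = 1.
Therefore ρ = 1.

Order ρ = 1.


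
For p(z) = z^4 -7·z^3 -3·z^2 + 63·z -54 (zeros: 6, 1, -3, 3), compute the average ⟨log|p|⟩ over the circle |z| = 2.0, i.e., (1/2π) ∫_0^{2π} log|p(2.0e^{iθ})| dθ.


Zeros: -3, 1, 3, 6; r = 2.0.
Inside |z| < r: 1. Outside (|z| ≥ r): -3, 3, 6.
p(0) = -54, so log|p(0)| = log(54) = 3.9890.
Apply Jensen: I(r) = log|p(0)| + Σ_k log(r/|z_k|), summed over zeros inside |z| < r.
  log(r/|z_k|) for z_k = 1: log(2.0/1) = 0.6931
  Outside zeros (-3, 3, 6) contribute nothing to the Jensen sum.
Sum over inside zeros: 0.6931.
I(r) = log|p(0)| + (inside sum) = 3.9890 + 0.6931 = 4.6821.
Note: since some zeros are outside |z| ≤ r, the simplified n·log(r) form does NOT apply — only the inside zeros contribute.

I(r) ≈ 4.6821.


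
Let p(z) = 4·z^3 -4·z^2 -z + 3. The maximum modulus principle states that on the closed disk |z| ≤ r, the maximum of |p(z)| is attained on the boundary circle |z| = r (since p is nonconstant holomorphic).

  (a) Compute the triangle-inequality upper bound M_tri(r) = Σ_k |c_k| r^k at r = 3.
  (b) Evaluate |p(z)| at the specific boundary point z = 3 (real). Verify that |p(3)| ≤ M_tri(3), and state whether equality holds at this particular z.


Coefficients: c_0 = 3, c_1 = -1, c_2 = -4, c_3 = 4. Radius r = 3.
Part (a). Triangle bound: M_tri(r) = Σ_k |c_k| r^k
  = |3|·3^0 + |-1|·3^1 + |-4|·3^2 + |4|·3^3
  = 3 + 3 + 36 + 108 = 150.
This bounds M(r) := max_{|z|=r} |p(z)| from above; equality holds iff all terms c_k z^k can be made to align in phase at a single z on |z|=r.
Part (b). At z = 3 (real, on the circle |z| = r):
  p(3) = (3)·3^0 + (-1)·3^1 + (-4)·3^2 + (4)·3^3 = 72.
  |p(3)| = 72.
Check: |p(3)| = 72 ≤ 150 = M_tri(3). ✓ Equality does not hold at z = 3 (the coefficients have mixed signs, so the terms do not all align in phase there).

M_tri(3) = 150; |p(3)| = 72; equality at z=3: no.


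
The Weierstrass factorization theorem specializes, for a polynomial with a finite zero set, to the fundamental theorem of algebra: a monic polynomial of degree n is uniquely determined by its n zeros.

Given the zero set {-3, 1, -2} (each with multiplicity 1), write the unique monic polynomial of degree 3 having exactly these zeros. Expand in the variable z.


The polynomial is p(z) = ∏_{α ∈ S} (z − α), where S = {-3, 1, -2}.
Expanding the product yields: p(z) = z^3 + 4·z^2 + z -6.
The resulting polynomial has degree 3 and real coefficients as required.

p(z) = z^3 + 4·z^2 + z -6.


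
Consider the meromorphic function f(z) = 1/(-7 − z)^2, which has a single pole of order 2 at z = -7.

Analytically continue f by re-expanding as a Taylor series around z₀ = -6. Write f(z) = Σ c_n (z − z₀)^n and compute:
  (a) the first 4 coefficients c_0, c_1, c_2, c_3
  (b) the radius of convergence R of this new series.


Let w = z − z₀, so z = z₀ + w.
Then -7 − z = -7 − (z₀ + w) = (-7 − z₀) − w = -1 − w.
f(z) = 1/(-1 − w)^2 = (1/(-1)^2) · (1 − w/(-1))^{−2}.
By the binomial series (1−u)^{−2} = Σ_{n≥0} C(n+1, 1) u^n for |u|<1, with u = w/(-1):
  c_n = C(n+1, 1) / (-1)^(n+2).
  c_0 = 1/(-1)^2 = 1.
  c_1 = 2/(-1)^3 = -2.
  c_2 = 3/(-1)^4 = 3.
  c_3 = 4/(-1)^5 = -4.
The series is valid for |w/d| < 1, i.e. |z − z₀| < |d|.
Radius of convergence: R = |-7 − z₀| = |-1| = 1 (distance from z₀ to the singularity z = -7).

c_0 = 1, c_1 = -2, c_2 = 3, c_3 = -4; R = 1.


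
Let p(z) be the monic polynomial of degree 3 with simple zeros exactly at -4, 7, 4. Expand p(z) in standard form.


The polynomial is p(z) = ∏_{α ∈ S} (z − α), where S = {-4, 7, 4}.
Expanding the product yields: p(z) = z^3 -7·z^2 -16·z + 112.
The resulting polynomial has degree 3 and real coefficients as required.

p(z) = z^3 -7·z^2 -16·z + 112.


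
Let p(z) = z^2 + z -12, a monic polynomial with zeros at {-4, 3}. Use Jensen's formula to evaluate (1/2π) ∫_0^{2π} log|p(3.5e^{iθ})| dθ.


Zeros: -4, 3; r = 3.5.
Inside |z| < r: 3. Outside (|z| ≥ r): -4.
p(0) = -12, so log|p(0)| = log(12) = 2.4849.
Apply Jensen: I(r) = log|p(0)| + Σ_k log(r/|z_k|), summed over zeros inside |z| < r.
  log(r/|z_k|) for z_k = 3: log(3.5/3) = 0.1542
  Outside zeros (-4) contribute nothing to the Jensen sum.
Sum over inside zeros: 0.1542.
I(r) = log|p(0)| + (inside sum) = 2.4849 + 0.1542 = 2.6391.
Note: since some zeros are outside |z| ≤ r, the simplified n·log(r) form does NOT apply — only the inside zeros contribute.

I(r) ≈ 2.6391.


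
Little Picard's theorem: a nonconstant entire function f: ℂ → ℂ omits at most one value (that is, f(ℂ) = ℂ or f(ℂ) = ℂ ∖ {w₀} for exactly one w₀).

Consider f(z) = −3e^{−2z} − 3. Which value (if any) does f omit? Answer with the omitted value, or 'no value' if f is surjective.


Little Picard bounds the complement of f(ℂ) to at most one point.
e^{−2z} is never zero on ℂ, so -3·e^{−2z} takes every value in ℂ ∖ {0}. Adding -3 shifts the range to ℂ ∖ {-3}. Thus f omits exactly the value -3.

Omitted value: -3.


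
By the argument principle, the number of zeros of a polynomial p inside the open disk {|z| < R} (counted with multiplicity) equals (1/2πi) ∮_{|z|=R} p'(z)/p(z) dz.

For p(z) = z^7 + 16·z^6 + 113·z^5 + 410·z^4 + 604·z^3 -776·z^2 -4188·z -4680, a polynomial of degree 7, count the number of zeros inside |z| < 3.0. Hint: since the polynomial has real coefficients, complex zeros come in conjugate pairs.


The zeros of p are: 2, (-3 + 1i), (-3 - 1i), (-3 + 3i), (-3 - 3i), (-3 + 2i), (-3 - 2i).
Their magnitudes are: 2, 3.162, 3.162, 4.243, 4.243, 3.606, 3.606.
Zeros with |z| < R = 3.0: 2.
Count = 1.
By the argument principle, (1/2πi) ∮_{|z|=R} p'(z)/p(z) dz equals exactly this count.

Number of zeros inside |z| < 3.0: 1.


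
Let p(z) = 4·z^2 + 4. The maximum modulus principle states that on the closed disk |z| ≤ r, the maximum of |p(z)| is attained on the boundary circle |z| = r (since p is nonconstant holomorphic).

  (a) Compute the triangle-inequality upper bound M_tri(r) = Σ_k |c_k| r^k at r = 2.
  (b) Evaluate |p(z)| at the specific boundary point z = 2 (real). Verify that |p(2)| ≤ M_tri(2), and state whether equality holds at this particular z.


Coefficients: c_0 = 4, c_1 = 0, c_2 = 4. Radius r = 2.
Part (a). Triangle bound: M_tri(r) = Σ_k |c_k| r^k
  = |4|·2^0 + |0|·2^1 + |4|·2^2
  = 4 + 0 + 16 = 20.
This bounds M(r) := max_{|z|=r} |p(z)| from above; equality holds iff all terms c_k z^k can be made to align in phase at a single z on |z|=r.
Part (b). At z = 2 (real, on the circle |z| = r):
  p(2) = (4)·2^0 + (0)·2^1 + (4)·2^2 = 20.
  |p(2)| = 20.
Since all nonzero coefficients share the same sign, |p(2)| = 20 = M_tri(2); the triangle bound is attained at z = 2, so in fact M(r) = 20.

M_tri(2) = 20; |p(2)| = 20; equality at z=2: yes.


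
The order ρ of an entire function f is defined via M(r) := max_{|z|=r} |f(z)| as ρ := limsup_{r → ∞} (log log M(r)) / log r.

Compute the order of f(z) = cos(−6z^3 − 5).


Write cos(w) = (e^{iw} ± e^{−iw})/(2 or 2i), so |cos(w)| ≤ e^{|w|}. With w = −6z^3 − 5, |w| ≤ 6r^3 + 5 on |z|=r, giving M(r) ≤ e^{6r^3 + 5} and ρ ≤ 3. For the lower bound, choose z on |z|=r with -6z^3 purely imaginary of modulus 6r^3; then |cos(−6z^3 − 5)| grows like e^{6r^3}/2, so ρ ≥ 3. Hence ρ = 3.
Therefore ρ = 3.

Order ρ = 3.


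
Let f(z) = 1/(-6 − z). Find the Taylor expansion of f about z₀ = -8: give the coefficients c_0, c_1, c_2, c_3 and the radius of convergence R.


Let w = z − z₀, so z = z₀ + w.
Then -6 − z = -6 − (z₀ + w) = (-6 − z₀) − w = 2 − w.
f(z) = 1/(2 − w) = (1/(2)) · 1/(1 − w/(2)) = Σ_{n≥0} w^n / (2)^(n+1).
So c_n = 1/(2)^(n+1):
  c_0 = 1/(2)^1 = 1/2.
  c_1 = 1/(2)^2 = 1/4.
  c_2 = 1/(2)^3 = 1/8.
  c_3 = 1/(2)^4 = 1/16.
The series is valid for |w/d| < 1, i.e. |z − z₀| < |d|.
Radius of convergence: R = |-6 − z₀| = |2| = 2 (distance from z₀ to the singularity z = -6).

c_0 = 1/2, c_1 = 1/4, c_2 = 1/8, c_3 = 1/16; R = 2.


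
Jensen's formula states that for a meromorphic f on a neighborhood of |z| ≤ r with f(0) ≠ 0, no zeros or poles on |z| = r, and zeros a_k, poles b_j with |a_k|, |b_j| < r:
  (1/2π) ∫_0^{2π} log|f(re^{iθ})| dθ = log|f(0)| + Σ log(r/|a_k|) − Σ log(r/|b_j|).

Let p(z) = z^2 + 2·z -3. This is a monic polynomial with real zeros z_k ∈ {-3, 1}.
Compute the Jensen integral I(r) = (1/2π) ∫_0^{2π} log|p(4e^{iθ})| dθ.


Zeros: -3, 1; r = 4.
Inside |z| < r: -3, 1. Outside (|z| ≥ r): ∅.
p(0) = -3, so log|p(0)| = log(3) = 1.0986.
Apply Jensen: I(r) = log|p(0)| + Σ_k log(r/|z_k|), summed over zeros inside |z| < r.
  log(r/|z_k|) for z_k = -3: log(4/3) = 0.2877
  log(r/|z_k|) for z_k = 1: log(4/1) = 1.3863
Sum over inside zeros: 1.6740.
I(r) = log|p(0)| + (inside sum) = 1.0986 + 1.6740 = 2.7726.
Closed form (all zeros inside, monic): I(r) = n·log(r) = 2·log(4) = 2.7726. ✓

I(r) ≈ 2.7726.


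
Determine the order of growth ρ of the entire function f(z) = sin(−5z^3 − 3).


Write sin(w) = (e^{iw} ± e^{−iw})/(2 or 2i), so |sin(w)| ≤ e^{|w|}. With w = −5z^3 − 3, |w| ≤ 5r^3 + 3 on |z|=r, giving M(r) ≤ e^{5r^3 + 3} and ρ ≤ 3. For the lower bound, choose z on |z|=r with -5z^3 purely imaginary of modulus 5r^3; then |sin(−5z^3 − 3)| grows like e^{5r^3}/2, so ρ ≥ 3. Hence ρ = 3.
Therefore ρ = 3.

Order ρ = 3.


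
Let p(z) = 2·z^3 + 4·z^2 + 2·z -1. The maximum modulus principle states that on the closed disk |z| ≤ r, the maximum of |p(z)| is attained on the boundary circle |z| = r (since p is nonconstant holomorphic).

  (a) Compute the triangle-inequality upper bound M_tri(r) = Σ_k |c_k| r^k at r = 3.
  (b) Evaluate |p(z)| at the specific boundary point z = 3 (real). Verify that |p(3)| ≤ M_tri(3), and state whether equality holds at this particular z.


Coefficients: c_0 = -1, c_1 = 2, c_2 = 4, c_3 = 2. Radius r = 3.
Part (a). Triangle bound: M_tri(r) = Σ_k |c_k| r^k
  = |-1|·3^0 + |2|·3^1 + |4|·3^2 + |2|·3^3
  = 1 + 6 + 36 + 54 = 97.
This bounds M(r) := max_{|z|=r} |p(z)| from above; equality holds iff all terms c_k z^k can be made to align in phase at a single z on |z|=r.
Part (b). At z = 3 (real, on the circle |z| = r):
  p(3) = (-1)·3^0 + (2)·3^1 + (4)·3^2 + (2)·3^3 = 95.
  |p(3)| = 95.
Check: |p(3)| = 95 ≤ 97 = M_tri(3). ✓ Equality does not hold at z = 3 (the coefficients have mixed signs, so the terms do not all align in phase there).

M_tri(3) = 97; |p(3)| = 95; equality at z=3: no.


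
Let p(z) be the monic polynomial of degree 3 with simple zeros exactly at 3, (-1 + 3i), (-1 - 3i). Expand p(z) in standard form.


The polynomial is p(z) = ∏_{α ∈ S} (z − α), where S = {3, (-1 + 3i), (-1 - 3i)}.
Expanding the product yields: p(z) = z^3 -z^2 + 4·z -30.
Note conjugate pairs combine to real quadratics: (z − (-1+3i))(z − (-1−3i)) = z² + 2z + 10.
The resulting polynomial has degree 3 and real coefficients as required.

p(z) = z^3 -z^2 + 4·z -30.


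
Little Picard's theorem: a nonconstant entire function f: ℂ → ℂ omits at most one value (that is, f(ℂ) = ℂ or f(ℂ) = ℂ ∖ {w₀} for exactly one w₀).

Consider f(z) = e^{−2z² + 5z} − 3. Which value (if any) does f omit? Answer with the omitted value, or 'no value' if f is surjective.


Little Picard bounds the complement of f(ℂ) to at most one point.
The exponent g(z) = −2z² + 5z is a nonconstant polynomial, hence surjective onto ℂ. So e^{g(z)} takes every value in {e^w : w ∈ ℂ} = ℂ ∖ {0}. Adding -3 shifts the range to ℂ ∖ {-3}. f omits exactly -3.

Omitted value: -3.


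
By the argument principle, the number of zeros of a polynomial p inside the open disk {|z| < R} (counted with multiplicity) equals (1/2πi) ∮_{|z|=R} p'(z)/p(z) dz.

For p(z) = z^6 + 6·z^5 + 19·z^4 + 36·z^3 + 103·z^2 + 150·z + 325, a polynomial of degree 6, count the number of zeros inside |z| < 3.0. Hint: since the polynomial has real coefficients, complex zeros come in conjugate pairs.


The zeros of p are: (-3 + 2i), (-3 - 2i), (1 + 2i), (1 - 2i), (-1 + 2i), (-1 - 2i).
Their magnitudes are: 3.606, 3.606, 2.236, 2.236, 2.236, 2.236.
Zeros with |z| < R = 3.0: (1 + 2i), (1 - 2i), (-1 + 2i), (-1 - 2i).
Count = 4.
By the argument principle, (1/2πi) ∮_{|z|=R} p'(z)/p(z) dz equals exactly this count.

Number of zeros inside |z| < 3.0: 4.


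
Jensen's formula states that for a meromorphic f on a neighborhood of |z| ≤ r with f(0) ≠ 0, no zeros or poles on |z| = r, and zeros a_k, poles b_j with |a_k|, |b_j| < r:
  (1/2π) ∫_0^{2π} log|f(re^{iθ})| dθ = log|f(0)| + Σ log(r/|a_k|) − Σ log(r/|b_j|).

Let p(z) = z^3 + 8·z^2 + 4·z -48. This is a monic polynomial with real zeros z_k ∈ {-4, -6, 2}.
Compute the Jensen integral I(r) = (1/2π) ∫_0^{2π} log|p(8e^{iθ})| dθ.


Zeros: -6, -4, 2; r = 8.
Inside |z| < r: -6, -4, 2. Outside (|z| ≥ r): ∅.
p(0) = -48, so log|p(0)| = log(48) = 3.8712.
Apply Jensen: I(r) = log|p(0)| + Σ_k log(r/|z_k|), summed over zeros inside |z| < r.
  log(r/|z_k|) for z_k = -4: log(8/4) = 0.6931
  log(r/|z_k|) for z_k = -6: log(8/6) = 0.2877
  log(r/|z_k|) for z_k = 2: log(8/2) = 1.3863
Sum over inside zeros: 2.3671.
I(r) = log|p(0)| + (inside sum) = 3.8712 + 2.3671 = 6.2383.
Closed form (all zeros inside, monic): I(r) = n·log(r) = 3·log(8) = 6.2383. ✓

I(r) ≈ 6.2383.


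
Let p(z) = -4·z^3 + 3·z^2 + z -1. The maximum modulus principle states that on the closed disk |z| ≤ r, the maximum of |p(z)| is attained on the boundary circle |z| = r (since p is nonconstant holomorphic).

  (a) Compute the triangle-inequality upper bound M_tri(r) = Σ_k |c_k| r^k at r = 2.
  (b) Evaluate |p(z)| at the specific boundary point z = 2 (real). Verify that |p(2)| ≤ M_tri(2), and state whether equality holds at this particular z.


Coefficients: c_0 = -1, c_1 = 1, c_2 = 3, c_3 = -4. Radius r = 2.
Part (a). Triangle bound: M_tri(r) = Σ_k |c_k| r^k
  = |-1|·2^0 + |1|·2^1 + |3|·2^2 + |-4|·2^3
  = 1 + 2 + 12 + 32 = 47.
This bounds M(r) := max_{|z|=r} |p(z)| from above; equality holds iff all terms c_k z^k can be made to align in phase at a single z on |z|=r.
Part (b). At z = 2 (real, on the circle |z| = r):
  p(2) = (-1)·2^0 + (1)·2^1 + (3)·2^2 + (-4)·2^3 = -19.
  |p(2)| = 19.
Check: |p(2)| = 19 ≤ 47 = M_tri(2). ✓ Equality does not hold at z = 2 (the coefficients have mixed signs, so the terms do not all align in phase there).

M_tri(2) = 47; |p(2)| = 19; equality at z=2: no.


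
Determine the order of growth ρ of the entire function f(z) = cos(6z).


cos(w) is a linear combination of e^{iw} and e^{−iw} (or e^w, e^{−w} in the hyperbolic case), so |cos(w)| ≤ e^{|w|}. With w = 6z, |w| ≤ 6|z| + 0 = 6r + 0 on |z| = r, giving M(r) ≤ e^{6r + 0}, so ρ ≤ 1. On a suitable ray (z = it for sin/cos; z = t for sinh/cosh, t real → ∞), |cos(6z)| grows like e^{6|t|}/2, so ρ ≥ 1. Hence ρ = 1.
Therefore ρ = 1.

Order ρ = 1.


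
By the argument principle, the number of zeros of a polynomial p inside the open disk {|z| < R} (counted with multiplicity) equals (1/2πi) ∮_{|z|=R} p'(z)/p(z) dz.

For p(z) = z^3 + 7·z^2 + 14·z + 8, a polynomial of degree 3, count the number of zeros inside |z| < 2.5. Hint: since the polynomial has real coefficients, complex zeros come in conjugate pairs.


The zeros of p are: -1, -4, -2.
Their magnitudes are: 1, 4, 2.
Zeros with |z| < R = 2.5: -1, -2.
Count = 2.
By the argument principle, (1/2πi) ∮_{|z|=R} p'(z)/p(z) dz equals exactly this count.

Number of zeros inside |z| < 2.5: 2.


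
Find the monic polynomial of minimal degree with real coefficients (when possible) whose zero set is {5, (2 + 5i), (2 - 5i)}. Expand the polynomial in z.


The polynomial is p(z) = ∏_{α ∈ S} (z − α), where S = {5, (2 + 5i), (2 - 5i)}.
Expanding the product yields: p(z) = z^3 -9·z^2 + 49·z -145.
Note conjugate pairs combine to real quadratics: (z − (2+5i))(z − (2−5i)) = z² − 4z + 29.
The resulting polynomial has degree 3 and real coefficients as required.

p(z) = z^3 -9·z^2 + 49·z -145.


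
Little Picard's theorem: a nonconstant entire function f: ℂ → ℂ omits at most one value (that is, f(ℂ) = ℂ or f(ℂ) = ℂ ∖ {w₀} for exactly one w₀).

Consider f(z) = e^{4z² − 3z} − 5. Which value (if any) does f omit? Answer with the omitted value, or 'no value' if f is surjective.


Little Picard bounds the complement of f(ℂ) to at most one point.
The exponent g(z) = 4z² − 3z is a nonconstant polynomial, hence surjective onto ℂ. So e^{g(z)} takes every value in {e^w : w ∈ ℂ} = ℂ ∖ {0}. Adding -5 shifts the range to ℂ ∖ {-5}. f omits exactly -5.

Omitted value: -5.


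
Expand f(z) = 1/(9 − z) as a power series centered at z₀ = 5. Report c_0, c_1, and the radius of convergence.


Let w = z − z₀, so z = z₀ + w.
Then 9 − z = 9 − (z₀ + w) = (9 − z₀) − w = 4 − w.
f(z) = 1/(4 − w) = (1/(4)) · 1/(1 − w/(4)) = Σ_{n≥0} w^n / (4)^(n+1).
So c_n = 1/(4)^(n+1):
  c_0 = 1/(4)^1 = 1/4.
  c_1 = 1/(4)^2 = 1/16.
The series is valid for |w/d| < 1, i.e. |z − z₀| < |d|.
Radius of convergence: R = |9 − z₀| = |4| = 4 (distance from z₀ to the singularity z = 9).

c_0 = 1/4, c_1 = 1/16; R = 4.


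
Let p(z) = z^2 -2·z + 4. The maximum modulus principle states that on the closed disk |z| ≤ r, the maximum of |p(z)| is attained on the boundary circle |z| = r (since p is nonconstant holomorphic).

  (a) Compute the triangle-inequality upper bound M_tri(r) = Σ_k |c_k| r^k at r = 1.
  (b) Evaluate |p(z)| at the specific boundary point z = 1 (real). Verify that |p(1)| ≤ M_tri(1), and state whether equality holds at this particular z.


Coefficients: c_0 = 4, c_1 = -2, c_2 = 1. Radius r = 1.
Part (a). Triangle bound: M_tri(r) = Σ_k |c_k| r^k
  = |4|·1^0 + |-2|·1^1 + |1|·1^2
  = 4 + 2 + 1 = 7.
This bounds M(r) := max_{|z|=r} |p(z)| from above; equality holds iff all terms c_k z^k can be made to align in phase at a single z on |z|=r.
Part (b). At z = 1 (real, on the circle |z| = r):
  p(1) = (4)·1^0 + (-2)·1^1 + (1)·1^2 = 3.
  |p(1)| = 3.
Check: |p(1)| = 3 ≤ 7 = M_tri(1). ✓ Equality does not hold at z = 1 (the coefficients have mixed signs, so the terms do not all align in phase there).

M_tri(1) = 7; |p(1)| = 3; equality at z=1: no.


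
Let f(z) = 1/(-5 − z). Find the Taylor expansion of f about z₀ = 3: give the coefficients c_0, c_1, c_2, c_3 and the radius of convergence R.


Let w = z − z₀, so z = z₀ + w.
Then -5 − z = -5 − (z₀ + w) = (-5 − z₀) − w = -8 − w.
f(z) = 1/(-8 − w) = (1/(-8)) · 1/(1 − w/(-8)) = Σ_{n≥0} w^n / (-8)^(n+1).
So c_n = 1/(-8)^(n+1):
  c_0 = 1/(-8)^1 = -1/8.
  c_1 = 1/(-8)^2 = 1/64.
  c_2 = 1/(-8)^3 = -1/512.
  c_3 = 1/(-8)^4 = 1/4096.
The series is valid for |w/d| < 1, i.e. |z − z₀| < |d|.
Radius of convergence: R = |-5 − z₀| = |-8| = 8 (distance from z₀ to the singularity z = -5).

c_0 = -1/8, c_1 = 1/64, c_2 = -1/512, c_3 = 1/4096; R = 8.


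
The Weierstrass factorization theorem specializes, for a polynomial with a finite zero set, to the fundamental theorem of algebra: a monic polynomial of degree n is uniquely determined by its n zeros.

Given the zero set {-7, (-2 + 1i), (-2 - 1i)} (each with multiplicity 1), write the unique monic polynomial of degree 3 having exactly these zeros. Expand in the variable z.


The polynomial is p(z) = ∏_{α ∈ S} (z − α), where S = {-7, (-2 + 1i), (-2 - 1i)}.
Expanding the product yields: p(z) = z^3 + 11·z^2 + 33·z + 35.
Note conjugate pairs combine to real quadratics: (z − (-2+1i))(z − (-2−1i)) = z² + 4z + 5.
The resulting polynomial has degree 3 and real coefficients as required.

p(z) = z^3 + 11·z^2 + 33·z + 35.


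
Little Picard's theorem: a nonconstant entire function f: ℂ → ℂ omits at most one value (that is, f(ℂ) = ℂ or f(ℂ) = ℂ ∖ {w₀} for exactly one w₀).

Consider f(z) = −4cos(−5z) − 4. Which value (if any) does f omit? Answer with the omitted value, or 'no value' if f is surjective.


Little Picard bounds the complement of f(ℂ) to at most one point.
cos is entire and surjective onto ℂ: for every w ∈ ℂ, cos(ζ) = w has a solution ζ ∈ ℂ (e.g., via the complex inverse arccos). With ζ = −5z this gives z = ζ/(-5). Then -4·cos(−5z) takes every value in -4·ℂ = ℂ, and adding -4 is a bijection of ℂ. So f is surjective and omits no value. (Note: only on the real line is cos bounded by [−1, 1].)

Omitted value: no value.


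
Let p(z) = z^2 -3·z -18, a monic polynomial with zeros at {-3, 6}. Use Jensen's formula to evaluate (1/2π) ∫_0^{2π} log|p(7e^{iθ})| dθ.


Zeros: -3, 6; r = 7.
Inside |z| < r: -3, 6. Outside (|z| ≥ r): ∅.
p(0) = -18, so log|p(0)| = log(18) = 2.8904.
Apply Jensen: I(r) = log|p(0)| + Σ_k log(r/|z_k|), summed over zeros inside |z| < r.
  log(r/|z_k|) for z_k = -3: log(7/3) = 0.8473
  log(r/|z_k|) for z_k = 6: log(7/6) = 0.1542
Sum over inside zeros: 1.0014.
I(r) = log|p(0)| + (inside sum) = 2.8904 + 1.0014 = 3.8918.
Closed form (all zeros inside, monic): I(r) = n·log(r) = 2·log(7) = 3.8918. ✓

I(r) ≈ 3.8918.


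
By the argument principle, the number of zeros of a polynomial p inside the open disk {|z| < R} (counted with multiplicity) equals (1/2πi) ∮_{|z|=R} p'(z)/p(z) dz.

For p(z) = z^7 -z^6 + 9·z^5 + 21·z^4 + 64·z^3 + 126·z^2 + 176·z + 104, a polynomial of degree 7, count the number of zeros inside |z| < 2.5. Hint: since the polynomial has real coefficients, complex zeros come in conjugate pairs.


The zeros of p are: (0 + 2i), (0 - 2i), -1, (-1 + 1i), (-1 - 1i), (2 + 3i), (2 - 3i).
Their magnitudes are: 2, 2, 1, 1.414, 1.414, 3.606, 3.606.
Zeros with |z| < R = 2.5: (0 + 2i), (0 - 2i), -1, (-1 + 1i), (-1 - 1i).
Count = 5.
By the argument principle, (1/2πi) ∮_{|z|=R} p'(z)/p(z) dz equals exactly this count.

Number of zeros inside |z| < 2.5: 5.


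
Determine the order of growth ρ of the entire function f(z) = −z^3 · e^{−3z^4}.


M(r) = max_{|z|=r} |-1|·|z|^3·|e^{−3z^4}| = 1·r^3 · e^{3r^4} (the factors attain their maxima compatibly on |z|=r). Then log M(r) = log 1 + 3·log r + 3r^4, dominated by the last term, so log log M(r) ~ 4·log r. The polynomial factor -1z^3 contributes only a log r term and does not affect the order. ρ = 4.
Therefore ρ = 4.

Order ρ = 4.


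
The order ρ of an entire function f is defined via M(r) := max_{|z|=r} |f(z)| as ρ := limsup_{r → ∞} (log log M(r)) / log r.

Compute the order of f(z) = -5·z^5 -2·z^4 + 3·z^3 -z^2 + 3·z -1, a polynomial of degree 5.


|f(z)| ≤ Σ|c_k|·r^k = O(r^5) as r → ∞. Polynomial growth is O(e^{r^ε}) for every ε > 0 (since r^5/e^{r^ε} → 0), so ρ ≤ ε for all ε > 0, i.e. ρ = 0. Every nonconstant polynomial has order 0.
Therefore ρ = 0.

Order ρ = 0.


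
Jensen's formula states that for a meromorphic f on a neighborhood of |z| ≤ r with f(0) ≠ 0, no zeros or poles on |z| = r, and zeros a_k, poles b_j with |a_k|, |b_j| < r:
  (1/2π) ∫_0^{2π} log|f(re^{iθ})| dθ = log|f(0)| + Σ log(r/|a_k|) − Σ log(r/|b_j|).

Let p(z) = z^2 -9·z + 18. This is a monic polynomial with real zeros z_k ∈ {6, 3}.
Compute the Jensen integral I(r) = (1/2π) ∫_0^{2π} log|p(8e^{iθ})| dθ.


Zeros: 3, 6; r = 8.
Inside |z| < r: 3, 6. Outside (|z| ≥ r): ∅.
p(0) = 18, so log|p(0)| = log(18) = 2.8904.
Apply Jensen: I(r) = log|p(0)| + Σ_k log(r/|z_k|), summed over zeros inside |z| < r.
  log(r/|z_k|) for z_k = 6: log(8/6) = 0.2877
  log(r/|z_k|) for z_k = 3: log(8/3) = 0.9808
Sum over inside zeros: 1.2685.
I(r) = log|p(0)| + (inside sum) = 2.8904 + 1.2685 = 4.1589.
Closed form (all zeros inside, monic): I(r) = n·log(r) = 2·log(8) = 4.1589. ✓

I(r) ≈ 4.1589.


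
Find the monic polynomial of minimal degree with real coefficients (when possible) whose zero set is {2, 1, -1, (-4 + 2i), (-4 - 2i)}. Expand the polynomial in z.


The polynomial is p(z) = ∏_{α ∈ S} (z − α), where S = {2, 1, -1, (-4 + 2i), (-4 - 2i)}.
Expanding the product yields: p(z) = z^5 + 6·z^4 + 3·z^3 -46·z^2 -4·z + 40.
Note conjugate pairs combine to real quadratics: (z − (-4+2i))(z − (-4−2i)) = z² + 8z + 20.
The resulting polynomial has degree 5 and real coefficients as required.

p(z) = z^5 + 6·z^4 + 3·z^3 -46·z^2 -4·z + 40.


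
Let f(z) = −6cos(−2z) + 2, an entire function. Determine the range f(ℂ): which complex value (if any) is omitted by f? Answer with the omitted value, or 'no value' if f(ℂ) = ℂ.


Little Picard bounds the complement of f(ℂ) to at most one point.
cos is entire and surjective onto ℂ: for every w ∈ ℂ, cos(ζ) = w has a solution ζ ∈ ℂ (e.g., via the complex inverse arccos). With ζ = −2z this gives z = ζ/(-2). Then -6·cos(−2z) takes every value in -6·ℂ = ℂ, and adding 2 is a bijection of ℂ. So f is surjective and omits no value. (Note: only on the real line is cos bounded by [−1, 1].)

Omitted value: no value.


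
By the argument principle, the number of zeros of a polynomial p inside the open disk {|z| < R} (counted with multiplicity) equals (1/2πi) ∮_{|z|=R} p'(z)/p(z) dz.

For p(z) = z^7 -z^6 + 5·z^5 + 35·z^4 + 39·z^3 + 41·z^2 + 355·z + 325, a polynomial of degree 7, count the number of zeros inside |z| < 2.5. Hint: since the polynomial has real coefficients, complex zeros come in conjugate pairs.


The zeros of p are: (-2 + 1i), (-2 - 1i), -1, (2 + 3i), (2 - 3i), (1 + 2i), (1 - 2i).
Their magnitudes are: 2.236, 2.236, 1, 3.606, 3.606, 2.236, 2.236.
Zeros with |z| < R = 2.5: (-2 + 1i), (-2 - 1i), -1, (1 + 2i), (1 - 2i).
Count = 5.
By the argument principle, (1/2πi) ∮_{|z|=R} p'(z)/p(z) dz equals exactly this count.

Number of zeros inside |z| < 2.5: 5.


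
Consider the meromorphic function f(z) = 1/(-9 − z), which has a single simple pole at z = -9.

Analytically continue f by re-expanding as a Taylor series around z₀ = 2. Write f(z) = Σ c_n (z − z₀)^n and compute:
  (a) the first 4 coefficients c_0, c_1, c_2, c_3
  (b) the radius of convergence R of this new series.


Let w = z − z₀, so z = z₀ + w.
Then -9 − z = -9 − (z₀ + w) = (-9 − z₀) − w = -11 − w.
f(z) = 1/(-11 − w) = (1/(-11)) · 1/(1 − w/(-11)) = Σ_{n≥0} w^n / (-11)^(n+1).
So c_n = 1/(-11)^(n+1):
  c_0 = 1/(-11)^1 = -1/11.
  c_1 = 1/(-11)^2 = 1/121.
  c_2 = 1/(-11)^3 = -1/1331.
  c_3 = 1/(-11)^4 = 1/14641.
The series is valid for |w/d| < 1, i.e. |z − z₀| < |d|.
Radius of convergence: R = |-9 − z₀| = |-11| = 11 (distance from z₀ to the singularity z = -9).

c_0 = -1/11, c_1 = 1/121, c_2 = -1/1331, c_3 = 1/14641; R = 11.


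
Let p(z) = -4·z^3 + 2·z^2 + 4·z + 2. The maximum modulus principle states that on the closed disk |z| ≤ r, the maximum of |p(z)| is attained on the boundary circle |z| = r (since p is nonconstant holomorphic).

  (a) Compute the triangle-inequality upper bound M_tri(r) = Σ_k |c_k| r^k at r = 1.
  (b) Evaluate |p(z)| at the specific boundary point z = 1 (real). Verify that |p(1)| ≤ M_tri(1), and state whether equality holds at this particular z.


Coefficients: c_0 = 2, c_1 = 4, c_2 = 2, c_3 = -4. Radius r = 1.
Part (a). Triangle bound: M_tri(r) = Σ_k |c_k| r^k
  = |2|·1^0 + |4|·1^1 + |2|·1^2 + |-4|·1^3
  = 2 + 4 + 2 + 4 = 12.
This bounds M(r) := max_{|z|=r} |p(z)| from above; equality holds iff all terms c_k z^k can be made to align in phase at a single z on |z|=r.
Part (b). At z = 1 (real, on the circle |z| = r):
  p(1) = (2)·1^0 + (4)·1^1 + (2)·1^2 + (-4)·1^3 = 4.
  |p(1)| = 4.
Check: |p(1)| = 4 ≤ 12 = M_tri(1). ✓ Equality does not hold at z = 1 (the coefficients have mixed signs, so the terms do not all align in phase there).

M_tri(1) = 12; |p(1)| = 4; equality at z=1: no.


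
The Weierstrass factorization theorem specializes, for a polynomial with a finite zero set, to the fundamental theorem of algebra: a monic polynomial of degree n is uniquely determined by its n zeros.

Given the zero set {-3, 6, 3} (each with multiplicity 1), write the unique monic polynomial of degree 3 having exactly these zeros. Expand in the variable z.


The polynomial is p(z) = ∏_{α ∈ S} (z − α), where S = {-3, 6, 3}.
Expanding the product yields: p(z) = z^3 -6·z^2 -9·z + 54.
The resulting polynomial has degree 3 and real coefficients as required.

p(z) = z^3 -6·z^2 -9·z + 54.


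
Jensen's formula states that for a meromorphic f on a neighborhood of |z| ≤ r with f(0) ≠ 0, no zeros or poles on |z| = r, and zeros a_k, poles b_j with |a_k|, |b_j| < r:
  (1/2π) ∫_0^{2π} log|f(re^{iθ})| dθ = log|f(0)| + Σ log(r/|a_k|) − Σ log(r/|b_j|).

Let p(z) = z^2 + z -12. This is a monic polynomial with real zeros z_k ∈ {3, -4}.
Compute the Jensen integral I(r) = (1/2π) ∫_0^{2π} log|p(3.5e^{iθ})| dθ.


Zeros: -4, 3; r = 3.5.
Inside |z| < r: 3. Outside (|z| ≥ r): -4.
p(0) = -12, so log|p(0)| = log(12) = 2.4849.
Apply Jensen: I(r) = log|p(0)| + Σ_k log(r/|z_k|), summed over zeros inside |z| < r.
  log(r/|z_k|) for z_k = 3: log(3.5/3) = 0.1542
  Outside zeros (-4) contribute nothing to the Jensen sum.
Sum over inside zeros: 0.1542.
I(r) = log|p(0)| + (inside sum) = 2.4849 + 0.1542 = 2.6391.
Note: since some zeros are outside |z| ≤ r, the simplified n·log(r) form does NOT apply — only the inside zeros contribute.

I(r) ≈ 2.6391.


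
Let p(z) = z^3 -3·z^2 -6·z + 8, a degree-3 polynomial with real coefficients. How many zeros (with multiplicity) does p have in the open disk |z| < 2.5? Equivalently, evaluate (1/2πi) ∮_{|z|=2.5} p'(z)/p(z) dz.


The zeros of p are: 1, -2, 4.
Their magnitudes are: 1, 2, 4.
Zeros with |z| < R = 2.5: 1, -2.
Count = 2.
By the argument principle, (1/2πi) ∮_{|z|=R} p'(z)/p(z) dz equals exactly this count.

Number of zeros inside |z| < 2.5: 2.


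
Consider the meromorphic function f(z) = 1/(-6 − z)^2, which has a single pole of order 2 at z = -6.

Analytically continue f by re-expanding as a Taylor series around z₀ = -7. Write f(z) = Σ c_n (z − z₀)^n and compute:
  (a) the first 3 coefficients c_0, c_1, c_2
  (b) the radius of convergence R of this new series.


Let w = z − z₀, so z = z₀ + w.
Then -6 − z = -6 − (z₀ + w) = (-6 − z₀) − w = 1 − w.
f(z) = 1/(1 − w)^2 = (1/(1)^2) · (1 − w/(1))^{−2}.
By the binomial series (1−u)^{−2} = Σ_{n≥0} C(n+1, 1) u^n for |u|<1, with u = w/(1):
  c_n = C(n+1, 1) / (1)^(n+2).
  c_0 = 1/(1)^2 = 1.
  c_1 = 2/(1)^3 = 2.
  c_2 = 3/(1)^4 = 3.
The series is valid for |w/d| < 1, i.e. |z − z₀| < |d|.
Radius of convergence: R = |-6 − z₀| = |1| = 1 (distance from z₀ to the singularity z = -6).

c_0 = 1, c_1 = 2, c_2 = 3; R = 1.


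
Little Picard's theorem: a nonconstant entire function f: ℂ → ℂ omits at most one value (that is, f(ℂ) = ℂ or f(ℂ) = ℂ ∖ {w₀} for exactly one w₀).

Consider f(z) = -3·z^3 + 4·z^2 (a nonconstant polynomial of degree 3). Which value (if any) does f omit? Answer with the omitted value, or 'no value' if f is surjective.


Little Picard bounds the complement of f(ℂ) to at most one point.
For every w ∈ ℂ, the equation p(z) − w = 0 is a nonconstant polynomial in z and hence has at least one root by the fundamental theorem of algebra. So p is surjective onto ℂ, omitting no value.

Omitted value: no value.


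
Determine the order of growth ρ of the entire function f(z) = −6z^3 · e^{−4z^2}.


M(r) = max_{|z|=r} |-6|·|z|^3·|e^{−4z^2}| = 6·r^3 · e^{4r^2} (the factors attain their maxima compatibly on |z|=r). Then log M(r) = log 6 + 3·log r + 4r^2, dominated by the last term, so log log M(r) ~ 2·log r. The polynomial factor -6z^3 contributes only a log r term and does not affect the order. ρ = 2.
Therefore ρ = 2.

Order ρ = 2.


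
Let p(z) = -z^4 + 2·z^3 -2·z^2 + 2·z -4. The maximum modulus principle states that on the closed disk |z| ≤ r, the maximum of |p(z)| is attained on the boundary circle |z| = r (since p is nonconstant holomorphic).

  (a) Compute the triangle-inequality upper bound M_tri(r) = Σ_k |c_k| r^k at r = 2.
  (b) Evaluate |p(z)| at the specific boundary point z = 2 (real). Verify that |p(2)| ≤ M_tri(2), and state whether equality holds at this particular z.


Coefficients: c_0 = -4, c_1 = 2, c_2 = -2, c_3 = 2, c_4 = -1. Radius r = 2.
Part (a). Triangle bound: M_tri(r) = Σ_k |c_k| r^k
  = |-4|·2^0 + |2|·2^1 + |-2|·2^2 + |2|·2^3 + |-1|·2^4
  = 4 + 4 + 8 + 16 + 16 = 48.
This bounds M(r) := max_{|z|=r} |p(z)| from above; equality holds iff all terms c_k z^k can be made to align in phase at a single z on |z|=r.
Part (b). At z = 2 (real, on the circle |z| = r):
  p(2) = (-4)·2^0 + (2)·2^1 + (-2)·2^2 + (2)·2^3 + (-1)·2^4 = -8.
  |p(2)| = 8.
Check: |p(2)| = 8 ≤ 48 = M_tri(2). ✓ Equality does not hold at z = 2 (the coefficients have mixed signs, so the terms do not all align in phase there).

M_tri(2) = 48; |p(2)| = 8; equality at z=2: no.
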